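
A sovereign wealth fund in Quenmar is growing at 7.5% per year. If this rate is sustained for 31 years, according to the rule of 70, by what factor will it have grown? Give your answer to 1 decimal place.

Doubling time ≈ 70/7.5 = 9.33 years.
31 years / 9.33 ≈ 3.32 doublings → factor 2^3.32 ≈ 10.0.

10.0 times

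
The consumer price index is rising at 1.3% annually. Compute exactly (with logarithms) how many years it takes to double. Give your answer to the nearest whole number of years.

t = ln(2) / ln(1 + 0.013) = 0.6931 / 0.012916 ≈ 53.66.
≈ 54 years.

54 years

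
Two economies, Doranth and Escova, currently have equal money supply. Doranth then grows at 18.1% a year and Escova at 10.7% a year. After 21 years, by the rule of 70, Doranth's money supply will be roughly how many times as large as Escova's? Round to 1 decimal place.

4.7 times

Only the 7.4-point difference matters.
70/7.4 ≈ 9.46 years per doubling of the ratio; 21 years gives 2.22 doublings, so ≈ 4.7×.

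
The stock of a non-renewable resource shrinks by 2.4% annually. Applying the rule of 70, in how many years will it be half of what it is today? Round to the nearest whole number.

The rule works in reverse for decay: 70/2.4 ≈ 29.17 years to halve.

29 years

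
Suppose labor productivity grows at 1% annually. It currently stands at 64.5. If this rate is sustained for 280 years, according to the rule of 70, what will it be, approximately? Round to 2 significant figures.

Doubling time ≈ 70/1 = 70.00 years.
280 years is 280/70.00 ≈ 4.00 doublings, a factor of 2^4.00 ≈ 16.00.
64.5 × 16.00 ≈ 1000.

1000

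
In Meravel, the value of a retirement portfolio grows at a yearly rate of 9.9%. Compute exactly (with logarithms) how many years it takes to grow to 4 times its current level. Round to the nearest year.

15 years

t = ln(4) / ln(1 + 0.099) = 1.3863 / 0.094401 ≈ 14.69.
≈ 15 years.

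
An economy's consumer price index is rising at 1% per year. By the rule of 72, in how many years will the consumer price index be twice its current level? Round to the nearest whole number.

Doubling time ≈ 72 / 1 = 72.00 years.

72 years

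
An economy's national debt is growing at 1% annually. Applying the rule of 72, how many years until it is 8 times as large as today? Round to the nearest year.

approximately 216 years

At 1% it doubles every 72/1 ≈ 72.00 years.
8 = 2^3, so 3 doublings → 216 years.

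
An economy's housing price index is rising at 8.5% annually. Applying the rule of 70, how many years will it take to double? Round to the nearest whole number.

At 8.5%, doubling takes about 70/8.5 = 8.24 years.

≈ 8 years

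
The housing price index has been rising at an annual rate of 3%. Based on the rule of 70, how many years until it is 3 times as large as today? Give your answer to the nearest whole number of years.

37 years

One doubling takes 70/3 = 23.33 years.
3× is log₂ 3 ≈ 1.58 doublings, so ≈ 1.58 × 23.33 = 37 years.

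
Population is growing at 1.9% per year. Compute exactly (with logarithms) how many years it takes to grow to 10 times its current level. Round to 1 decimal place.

122.3 years

t = ln(10) / ln(1 + 0.019) = 2.3026 / 0.018822 ≈ 122.34.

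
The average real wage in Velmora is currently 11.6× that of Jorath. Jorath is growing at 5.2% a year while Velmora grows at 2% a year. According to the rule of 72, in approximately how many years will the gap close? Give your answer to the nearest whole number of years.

≈ 80 years

What matters is the difference: 3.2 pp.
Rule of 72 on the gap: the ratio halves every 72/3.2 ≈ 22.50 years.
An 11.6× gap takes log₂(11.6) ≈ 3.54 halvings to close: 3.54 × 22.50 ≈ 80 years.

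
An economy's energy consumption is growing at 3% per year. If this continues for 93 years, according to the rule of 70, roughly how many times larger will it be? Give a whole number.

Doubling time ≈ 70/3 = 23.33 years.
93/23.33 ≈ 4 doublings, so about 2^4 = 16×.

about 16 times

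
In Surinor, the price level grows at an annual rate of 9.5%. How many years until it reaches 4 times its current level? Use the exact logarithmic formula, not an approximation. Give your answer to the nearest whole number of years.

15 years

t = ln(4) / ln(1 + 0.095) = 1.3863 / 0.090754 ≈ 15.28.
≈ 15 years.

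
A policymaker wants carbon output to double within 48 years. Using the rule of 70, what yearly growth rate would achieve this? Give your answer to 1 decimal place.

≈ 1.5% per year

70 / 48 ≈ 1.46, so about 1.5% per year.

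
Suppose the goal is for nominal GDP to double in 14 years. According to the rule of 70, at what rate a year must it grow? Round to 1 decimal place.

70 / 14 ≈ 5.00, so about 5.0% a year.

roughly 5.0%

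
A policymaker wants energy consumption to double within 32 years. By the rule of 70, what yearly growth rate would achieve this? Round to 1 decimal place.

70 / 32 ≈ 2.19, so about 2.2% per year.

approximately 2.2%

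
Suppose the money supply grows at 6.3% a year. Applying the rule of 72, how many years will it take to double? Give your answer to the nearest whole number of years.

72/6.3 ≈ 11.43, so it doubles roughly every 11 years.

about 11 years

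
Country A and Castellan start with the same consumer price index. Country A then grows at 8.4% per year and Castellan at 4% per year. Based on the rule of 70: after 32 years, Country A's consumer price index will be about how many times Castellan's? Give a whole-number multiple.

approximately 4 times

Country A pulls ahead at 4.4 pp per year, so the ratio doubles every 70/4.4 ≈ 15.91 years.
In 32 years that's 2.01 doublings: 2^2.01 ≈ 4.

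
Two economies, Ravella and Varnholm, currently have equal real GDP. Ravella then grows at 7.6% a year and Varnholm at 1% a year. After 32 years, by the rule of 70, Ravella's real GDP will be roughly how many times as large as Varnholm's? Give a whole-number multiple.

Ravella pulls ahead at 6.6 pp per year, so the ratio doubles every 70/6.6 ≈ 10.61 years.
In 32 years that's 3.02 doublings: 2^3.02 ≈ 8.

approximately 8 times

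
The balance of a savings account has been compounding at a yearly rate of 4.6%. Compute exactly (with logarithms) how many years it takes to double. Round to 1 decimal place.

t = ln(2) / ln(1 + 0.046) = 0.6931 / 0.044973 ≈ 15.41.

15.4 years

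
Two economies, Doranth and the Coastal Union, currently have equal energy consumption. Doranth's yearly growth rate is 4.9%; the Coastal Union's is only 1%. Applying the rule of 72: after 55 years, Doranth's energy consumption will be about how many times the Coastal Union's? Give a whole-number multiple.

roughly 8 times

Only the 3.9-point difference matters.
72/3.9 ≈ 18.46 years per doubling of the ratio; 55 years gives 2.98 doublings, so ≈ 8×.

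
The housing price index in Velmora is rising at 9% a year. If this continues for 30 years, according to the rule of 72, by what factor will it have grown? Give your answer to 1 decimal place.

approximately 13.5 times

Doubling time ≈ 72/9 = 8.00 years.
30 years / 8.00 ≈ 3.75 doublings → factor 2^3.75 ≈ 13.5.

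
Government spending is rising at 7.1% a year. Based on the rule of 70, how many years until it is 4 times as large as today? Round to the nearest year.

about 20 years

Doubling time ≈ 70/7.1 = 9.86 years.
4× is 2 doublings, so 2 × 9.86 ≈ 20 years.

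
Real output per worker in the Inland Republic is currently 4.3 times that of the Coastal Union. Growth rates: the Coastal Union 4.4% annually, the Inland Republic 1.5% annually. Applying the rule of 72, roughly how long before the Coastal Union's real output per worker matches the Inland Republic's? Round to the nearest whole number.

The growth-rate gap is 4.4% − 1.5% = 2.9 percentage points.
So the ratio between them halves every 72/2.9 ≈ 24.83 years.
A 4.3 times gap takes log₂(4.3) ≈ 2.10 halvings to close: 2.10 × 24.83 ≈ 52 years.

≈ 52 years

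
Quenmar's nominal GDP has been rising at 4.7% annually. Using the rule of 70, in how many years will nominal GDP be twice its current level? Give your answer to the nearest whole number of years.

about 15 years

At 4.7%, doubling takes about 70/4.7 = 14.89 years.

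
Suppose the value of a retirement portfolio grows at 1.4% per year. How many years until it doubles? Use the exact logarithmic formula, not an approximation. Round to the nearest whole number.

50 years

t = ln(2) / ln(1 + 0.014) = 0.6931 / 0.013903 ≈ 49.85.
≈ 50 years.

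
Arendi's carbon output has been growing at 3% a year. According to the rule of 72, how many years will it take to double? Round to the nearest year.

Doubling time ≈ 72 / 3 = 24.00 years.

around 24 years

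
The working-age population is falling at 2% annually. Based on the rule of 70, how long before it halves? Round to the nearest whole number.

about 35 years

Halving time ≈ 70 / 2 = 35.00 → 35 years.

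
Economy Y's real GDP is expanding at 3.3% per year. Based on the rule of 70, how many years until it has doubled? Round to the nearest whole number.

21 years

At 3.3%, doubling takes about 70/3.3 = 21.21 years.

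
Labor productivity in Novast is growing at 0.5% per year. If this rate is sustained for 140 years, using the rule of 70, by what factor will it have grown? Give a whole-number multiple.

about 2 times

At 0.5% one doubling takes ≈ 140.00 years; 140 years is 1 of them, so ×2.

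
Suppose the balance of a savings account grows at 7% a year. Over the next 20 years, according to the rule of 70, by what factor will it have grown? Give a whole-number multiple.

approximately 4 times

Doubling time ≈ 70/7 = 10.00 years.
20/10.00 ≈ 2 doublings, so about 2^2 = 4×.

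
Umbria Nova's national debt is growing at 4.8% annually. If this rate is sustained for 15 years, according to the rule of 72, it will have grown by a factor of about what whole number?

approximately 2 times

At 4.8% one doubling takes ≈ 15.00 years; 15 years is 1 of them, so ×2.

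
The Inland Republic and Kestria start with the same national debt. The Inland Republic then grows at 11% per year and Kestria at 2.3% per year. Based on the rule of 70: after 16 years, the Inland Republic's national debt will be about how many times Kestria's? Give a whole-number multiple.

the Inland Republic pulls ahead at 8.7 pp per year, so the ratio doubles every 70/8.7 ≈ 8.05 years.
In 16 years that's 1.99 doublings: 2^1.99 ≈ 4.

≈ 4 times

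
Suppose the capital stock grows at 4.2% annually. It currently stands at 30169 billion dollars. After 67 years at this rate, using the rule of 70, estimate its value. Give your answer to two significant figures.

Doubling time ≈ 70/4.2 = 16.67 years.
67 years is 67/16.67 ≈ 4.02 doublings, a factor of 2^4.02 ≈ 16.22.
30169 × 16.22 ≈ 490000 billion dollars.

≈ 490000 billion dollars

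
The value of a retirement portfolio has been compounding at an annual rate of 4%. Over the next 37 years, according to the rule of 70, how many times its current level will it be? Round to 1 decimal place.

about 4.3 times

Doubles every ≈ 17.50 years (70/4).
37 years is 2.11 doublings; 2^2.11 ≈ 4.3×.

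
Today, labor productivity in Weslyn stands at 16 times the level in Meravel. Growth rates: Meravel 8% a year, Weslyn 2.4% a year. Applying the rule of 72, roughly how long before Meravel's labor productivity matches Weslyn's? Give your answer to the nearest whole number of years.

≈ 51 years

What matters is the difference: 5.6 pp.
Rule of 72 on the gap: the ratio halves every 72/5.6 ≈ 12.86 years.
A 16 times gap closes after 4 halvings: 4 × 12.86 ≈ 51 years.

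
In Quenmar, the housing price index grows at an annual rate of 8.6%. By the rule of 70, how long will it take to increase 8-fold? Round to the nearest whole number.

One doubling takes 70/8.6 = 8.14 years.
Getting to 8× needs 3 doublings: 3 × 8.14 ≈ 24 years.

approximately 24 years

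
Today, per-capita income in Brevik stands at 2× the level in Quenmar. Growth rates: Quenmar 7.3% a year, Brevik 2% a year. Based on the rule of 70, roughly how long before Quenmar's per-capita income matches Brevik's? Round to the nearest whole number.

about 13 years

The growth-rate gap is 7.3% − 2% = 5.3 percentage points.
So the ratio between them halves every 70/5.3 ≈ 13.21 years.
A 2× gap closes after 1 halving: 1 × 13.21 ≈ 13 years.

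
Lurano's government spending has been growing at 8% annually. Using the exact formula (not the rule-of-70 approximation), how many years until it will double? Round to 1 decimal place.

t = ln(2) / ln(1 + 0.08) = 0.6931 / 0.076961 ≈ 9.01.

9.0 years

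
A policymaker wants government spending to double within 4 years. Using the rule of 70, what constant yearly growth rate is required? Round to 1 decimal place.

70 / 4 ≈ 17.50, so about 17.5% per year.

17.5%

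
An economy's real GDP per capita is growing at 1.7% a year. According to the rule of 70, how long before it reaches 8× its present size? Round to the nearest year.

One doubling takes 70/1.7 = 41.18 years.
8× is 3 doublings, so 3 × 41.18 ≈ 124 years.

roughly 124 years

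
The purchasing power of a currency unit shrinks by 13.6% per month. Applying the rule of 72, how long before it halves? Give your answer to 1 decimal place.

The rule works in reverse for decay: 72/13.6 ≈ 5.29 months to halve.

roughly 5.3 months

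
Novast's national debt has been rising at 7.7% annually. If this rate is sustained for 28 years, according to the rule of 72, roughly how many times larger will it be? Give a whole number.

72/7.7 ≈ 9.35 years per doubling.
28 years fits 3 doublings: 2^3 = 8.

approximately 8 times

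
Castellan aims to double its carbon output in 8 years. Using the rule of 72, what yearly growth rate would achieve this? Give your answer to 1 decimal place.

9.0%

72 / 8 ≈ 9.00, so about 9.0% per year.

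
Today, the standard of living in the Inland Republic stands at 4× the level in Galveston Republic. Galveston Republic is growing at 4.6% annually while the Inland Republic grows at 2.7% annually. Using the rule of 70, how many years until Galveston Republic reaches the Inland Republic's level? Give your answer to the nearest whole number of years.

about 74 years

Galveston Republic gains on the Inland Republic at 4.6% − 2.7% = 1.9 points a year.
At that relative rate the gap halves every 70/1.9 ≈ 36.84 years.
A 4× gap closes after 2 halvings: 2 × 36.84 ≈ 74 years.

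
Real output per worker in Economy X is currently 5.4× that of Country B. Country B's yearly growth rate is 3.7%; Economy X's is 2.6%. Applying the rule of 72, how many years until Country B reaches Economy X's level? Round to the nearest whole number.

What matters is the difference: 1.1 pp.
Rule of 72 on the gap: the ratio halves every 72/1.1 ≈ 65.45 years.
A 5.4× gap takes log₂(5.4) ≈ 2.43 halvings to close: 2.43 × 65.45 ≈ 159 years.

159 years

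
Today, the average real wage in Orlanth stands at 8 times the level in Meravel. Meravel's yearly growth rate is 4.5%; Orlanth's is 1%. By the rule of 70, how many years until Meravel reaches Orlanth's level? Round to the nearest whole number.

≈ 60 years

What matters is the difference: 3.5 pp.
Rule of 70 on the gap: the ratio halves every 70/3.5 ≈ 20.00 years.
An 8 times gap closes after 3 halvings: 3 × 20.00 ≈ 60 years.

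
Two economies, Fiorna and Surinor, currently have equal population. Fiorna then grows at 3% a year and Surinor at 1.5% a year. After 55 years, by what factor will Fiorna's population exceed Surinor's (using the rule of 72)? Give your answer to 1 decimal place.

Rate gap = 3% − 1.5% = 1.5 points.
The ratio doubles every 72/1.5 ≈ 48.00 years.
55/48.00 ≈ 1.15 doublings → ratio ≈ 2^1.15 ≈ 2.2.

about 2.2 times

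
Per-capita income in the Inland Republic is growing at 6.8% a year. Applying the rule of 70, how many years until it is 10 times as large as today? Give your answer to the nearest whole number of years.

Doubling time ≈ 70/6.8 = 10.29 years.
10× is log₂ 10 ≈ 3.32 doublings, so ≈ 3.32 × 10.29 = 34 years.

≈ 34 years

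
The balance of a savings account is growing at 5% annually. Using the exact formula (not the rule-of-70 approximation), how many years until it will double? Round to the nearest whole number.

14 years

t = ln(2) / ln(1 + 0.05) = 0.6931 / 0.048790 ≈ 14.21.
≈ 14 years.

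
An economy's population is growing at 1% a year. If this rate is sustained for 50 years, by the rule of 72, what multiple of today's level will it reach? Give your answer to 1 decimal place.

Doubling time ≈ 72/1 = 72.00 years.
50 years / 72.00 ≈ 0.69 doublings → factor 2^0.69 ≈ 1.6.

≈ 1.6 times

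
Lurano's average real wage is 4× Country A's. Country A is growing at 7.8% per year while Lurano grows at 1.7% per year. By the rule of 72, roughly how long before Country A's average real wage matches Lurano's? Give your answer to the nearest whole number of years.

What matters is the difference: 6.1 pp.
Rule of 72 on the gap: the ratio halves every 72/6.1 ≈ 11.80 years.
A 4× gap closes after 2 halvings: 2 × 11.80 ≈ 24 years.

≈ 24 years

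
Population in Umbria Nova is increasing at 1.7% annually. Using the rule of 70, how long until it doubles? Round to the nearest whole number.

At 1.7%, doubling takes about 70/1.7 = 41.18 years.

41 years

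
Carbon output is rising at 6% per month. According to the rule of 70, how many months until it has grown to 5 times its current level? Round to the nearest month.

At 6% it doubles every 70/6 ≈ 11.67 months.
Reaching 5× takes log₂(5) ≈ 2.32 doublings.
2.32 × 11.67 ≈ 27 months.

≈ 27 months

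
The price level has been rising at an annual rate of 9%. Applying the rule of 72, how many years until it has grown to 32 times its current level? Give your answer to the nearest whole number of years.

approximately 40 years

One doubling takes 72/9 = 8.00 years.
32× is 5 doublings, so 5 × 8.00 ≈ 40 years.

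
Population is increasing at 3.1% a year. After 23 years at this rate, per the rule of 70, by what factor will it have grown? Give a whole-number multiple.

approximately 2 times

At 3.1% one doubling takes ≈ 22.58 years; 23 years is 1 of them, so ×2.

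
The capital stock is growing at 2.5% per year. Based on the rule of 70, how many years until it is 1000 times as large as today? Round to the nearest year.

279 years

One doubling takes 70/2.5 = 28.00 years.
1000× is log₂ 1000 ≈ 9.97 doublings, so ≈ 9.97 × 28.00 = 279 years.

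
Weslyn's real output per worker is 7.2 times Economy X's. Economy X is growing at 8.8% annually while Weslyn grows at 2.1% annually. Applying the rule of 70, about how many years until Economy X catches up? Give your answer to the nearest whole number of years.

30 years

Economy X gains on Weslyn at 8.8% − 2.1% = 6.7 points a year.
At that relative rate the gap halves every 70/6.7 ≈ 10.45 years.
A 7.2 times gap takes log₂(7.2) ≈ 2.85 halvings to close: 2.85 × 10.45 ≈ 30 years.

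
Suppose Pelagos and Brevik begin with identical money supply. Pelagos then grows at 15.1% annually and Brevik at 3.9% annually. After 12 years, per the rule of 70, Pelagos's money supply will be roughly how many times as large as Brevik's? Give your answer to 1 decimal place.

Only the 11.2-point difference matters.
70/11.2 ≈ 6.25 years per doubling of the ratio; 12 years gives 1.92 doublings, so ≈ 3.8×.

about 3.8 times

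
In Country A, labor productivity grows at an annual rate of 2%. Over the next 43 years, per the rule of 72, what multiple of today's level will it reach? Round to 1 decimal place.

around 2.3 times

Doubles every ≈ 36.00 years (72/2).
43 years is 1.19 doublings; 2^1.19 ≈ 2.3×.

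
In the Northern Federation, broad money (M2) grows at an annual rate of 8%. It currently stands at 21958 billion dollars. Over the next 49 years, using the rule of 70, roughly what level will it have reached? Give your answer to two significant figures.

Doubling time ≈ 70/8 = 8.75 years.
49 years is 49/8.75 ≈ 5.60 doublings, a factor of 2^5.60 ≈ 48.50.
21958 × 48.50 ≈ 1100000 billion dollars.

around 1100000 billion dollars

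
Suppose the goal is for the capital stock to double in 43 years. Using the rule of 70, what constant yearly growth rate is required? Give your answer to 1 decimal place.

around 1.6%

70 / 43 ≈ 1.63, so about 1.6% per year.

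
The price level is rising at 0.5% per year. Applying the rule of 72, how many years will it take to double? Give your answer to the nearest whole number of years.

At 0.5%, doubling takes about 72/0.5 = 144.00 years.

about 144 years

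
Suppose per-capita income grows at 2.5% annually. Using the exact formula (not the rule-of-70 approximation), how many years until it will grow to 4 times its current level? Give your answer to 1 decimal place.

t = ln(4) / ln(1 + 0.025) = 1.3863 / 0.024693 ≈ 56.14.

56.1 years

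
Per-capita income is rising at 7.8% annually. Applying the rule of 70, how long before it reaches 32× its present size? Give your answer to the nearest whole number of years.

At 7.8% it doubles every 70/7.8 ≈ 8.97 years.
Getting to 32× needs 5 doublings: 5 × 8.97 ≈ 45 years.

≈ 45 years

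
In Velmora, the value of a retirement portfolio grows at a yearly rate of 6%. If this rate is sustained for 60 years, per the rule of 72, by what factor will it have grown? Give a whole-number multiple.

At 6% one doubling takes ≈ 12.00 years; 60 years is 5 of them, so ×32.

32 times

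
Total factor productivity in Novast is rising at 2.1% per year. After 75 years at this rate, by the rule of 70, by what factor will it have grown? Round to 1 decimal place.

Doubles every ≈ 33.33 years (70/2.1).
75 years is 2.25 doublings; 2^2.25 ≈ 4.8×.

roughly 4.8 times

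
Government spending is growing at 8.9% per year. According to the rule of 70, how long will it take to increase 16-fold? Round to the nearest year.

around 31 years

One doubling takes 70/8.9 = 7.87 years.
Getting to 16× needs 4 doublings: 4 × 7.87 ≈ 31 years.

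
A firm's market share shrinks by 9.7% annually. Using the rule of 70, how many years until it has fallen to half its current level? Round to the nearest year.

around 7 years

Halving time ≈ 70 / 9.7 = 7.22 → 7 years.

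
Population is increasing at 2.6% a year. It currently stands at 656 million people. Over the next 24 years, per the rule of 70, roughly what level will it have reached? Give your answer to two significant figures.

roughly 1200 million people

It doubles every 70/2.6 ≈ 26.92 years, so 24 years is 0.89 doublings.
2^0.89 ≈ 1.85; 656 × 1.85 ≈ 1200 million people.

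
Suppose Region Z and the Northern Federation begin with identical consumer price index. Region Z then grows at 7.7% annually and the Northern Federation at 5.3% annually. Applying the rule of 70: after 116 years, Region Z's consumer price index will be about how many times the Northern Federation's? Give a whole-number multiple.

roughly 16 times

Only the 2.4-point difference matters.
70/2.4 ≈ 29.17 years per doubling of the ratio; 116 years gives 3.98 doublings, so ≈ 16×.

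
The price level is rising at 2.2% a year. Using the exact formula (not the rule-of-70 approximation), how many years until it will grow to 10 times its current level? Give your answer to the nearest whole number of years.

t = ln(10) / ln(1 + 0.022) = 2.3026 / 0.021761 ≈ 105.81.
≈ 106 years.

106 years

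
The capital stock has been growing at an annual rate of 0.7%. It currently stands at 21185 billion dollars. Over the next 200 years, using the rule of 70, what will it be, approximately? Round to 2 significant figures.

85000 billion dollars

Doubling time ≈ 70/0.7 = 100.00 years.
200 years is 200/100.00 ≈ 2.00 doublings, a factor of 2^2.00 ≈ 4.00.
21185 × 4.00 ≈ 85000 billion dollars.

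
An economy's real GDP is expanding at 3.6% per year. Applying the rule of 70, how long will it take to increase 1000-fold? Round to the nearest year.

194 years

Doubling time ≈ 70/3.6 = 19.44 years.
1000× is log₂ 1000 ≈ 9.97 doublings, so ≈ 9.97 × 19.44 = 194 years.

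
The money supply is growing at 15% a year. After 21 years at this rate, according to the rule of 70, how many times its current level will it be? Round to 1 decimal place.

roughly 22.6 times

Doubling time ≈ 70/15 = 4.67 years.
21 years / 4.67 ≈ 4.50 doublings → factor 2^4.50 ≈ 22.6.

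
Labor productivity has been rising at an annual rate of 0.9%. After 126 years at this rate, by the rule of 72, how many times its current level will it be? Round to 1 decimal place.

Doubles every ≈ 80.00 years (72/0.9).
126 years is 1.58 doublings; 2^1.58 ≈ 3.0×.

around 3.0 times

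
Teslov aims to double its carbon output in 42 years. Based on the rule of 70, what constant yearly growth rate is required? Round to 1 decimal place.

around 1.7%

70 / 42 ≈ 1.67, so about 1.7% per year.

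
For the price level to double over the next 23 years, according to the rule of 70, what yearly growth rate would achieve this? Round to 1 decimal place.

70 / 23 ≈ 3.04, so about 3.0% per year.

roughly 3.0% per year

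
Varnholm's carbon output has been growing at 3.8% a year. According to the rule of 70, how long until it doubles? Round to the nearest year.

approximately 18 years

70/3.8 ≈ 18.42, so it doubles roughly every 18 years.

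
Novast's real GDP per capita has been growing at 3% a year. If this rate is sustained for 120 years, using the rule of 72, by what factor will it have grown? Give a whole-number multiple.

At 3% one doubling takes ≈ 24.00 years; 120 years is 5 of them, so ×32.

32 times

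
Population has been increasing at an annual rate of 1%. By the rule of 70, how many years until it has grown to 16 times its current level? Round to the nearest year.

≈ 280 years

At 1% it doubles every 70/1 ≈ 70.00 years.
Getting to 16× needs 4 doublings: 4 × 70.00 ≈ 280 years.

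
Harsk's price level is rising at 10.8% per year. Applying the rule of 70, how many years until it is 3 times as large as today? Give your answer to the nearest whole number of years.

about 10 years

One doubling takes 70/10.8 = 6.48 years.
Reaching 3× takes log₂(3) ≈ 1.58 doublings.
1.58 × 6.48 ≈ 10 years.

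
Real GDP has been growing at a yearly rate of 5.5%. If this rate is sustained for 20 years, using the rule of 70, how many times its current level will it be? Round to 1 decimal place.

about 3.0 times

Doubles every ≈ 12.73 years (70/5.5).
20 years is 1.57 doublings; 2^1.57 ≈ 3.0×.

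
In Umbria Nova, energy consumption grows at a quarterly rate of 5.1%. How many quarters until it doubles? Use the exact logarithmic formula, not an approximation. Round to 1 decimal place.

13.9 quarters

t = ln(2) / ln(1 + 0.051) = 0.6931 / 0.049742 ≈ 13.93.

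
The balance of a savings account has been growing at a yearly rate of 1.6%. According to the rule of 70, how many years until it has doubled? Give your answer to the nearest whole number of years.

around 44 years

At 1.6%, doubling takes about 70/1.6 = 43.75 years.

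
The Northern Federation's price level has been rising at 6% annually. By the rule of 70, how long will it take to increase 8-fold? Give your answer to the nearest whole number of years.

≈ 35 years

At 6% it doubles every 70/6 ≈ 11.67 years.
Getting to 8× needs 3 doublings: 3 × 11.67 ≈ 35 years.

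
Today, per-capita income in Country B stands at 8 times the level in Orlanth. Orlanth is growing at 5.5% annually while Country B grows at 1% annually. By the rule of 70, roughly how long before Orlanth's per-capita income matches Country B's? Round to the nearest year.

What matters is the difference: 4.5 pp.
Rule of 70 on the gap: the ratio halves every 70/4.5 ≈ 15.56 years.
An 8 times gap closes after 3 halvings: 3 × 15.56 ≈ 47 years.

roughly 47 years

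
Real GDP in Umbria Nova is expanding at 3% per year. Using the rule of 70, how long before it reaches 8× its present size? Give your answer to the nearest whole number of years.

approximately 70 years

At 3% it doubles every 70/3 ≈ 23.33 years.
8 = 2^3, so 3 doublings → 70 years.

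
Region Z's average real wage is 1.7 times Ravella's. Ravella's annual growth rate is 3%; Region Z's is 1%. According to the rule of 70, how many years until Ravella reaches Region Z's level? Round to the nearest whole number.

roughly 27 years

What matters is the difference: 2 pp.
Rule of 70 on the gap: the ratio halves every 70/2 ≈ 35.00 years.
A 1.7 times gap takes log₂(1.7) ≈ 0.77 halvings to close: 0.77 × 35.00 ≈ 27 years.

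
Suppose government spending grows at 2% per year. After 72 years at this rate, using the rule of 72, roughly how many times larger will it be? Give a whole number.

72/2 ≈ 36.00 years per doubling.
72 years fits 2 doublings: 2^2 = 4.

roughly 4 times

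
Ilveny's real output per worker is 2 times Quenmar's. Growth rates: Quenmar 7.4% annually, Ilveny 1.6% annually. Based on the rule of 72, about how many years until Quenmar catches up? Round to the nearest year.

≈ 12 years

Quenmar gains on Ilveny at 7.4% − 1.6% = 5.8 points a year.
At that relative rate the gap halves every 72/5.8 ≈ 12.41 years.
A 2 times gap closes after 1 halving: 1 × 12.41 ≈ 12 years.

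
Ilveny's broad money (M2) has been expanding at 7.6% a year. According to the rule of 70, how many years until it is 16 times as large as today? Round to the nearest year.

about 37 years

Doubling time ≈ 70/7.6 = 9.21 years.
16 = 2^4, so 4 doublings → 37 years.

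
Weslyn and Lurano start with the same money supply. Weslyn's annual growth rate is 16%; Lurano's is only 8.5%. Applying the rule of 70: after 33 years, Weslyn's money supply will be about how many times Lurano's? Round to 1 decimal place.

approximately 11.6 times

Weslyn pulls ahead at 7.5 pp per year, so the ratio doubles every 70/7.5 ≈ 9.33 years.
In 33 years that's 3.54 doublings: 2^3.54 ≈ 11.6.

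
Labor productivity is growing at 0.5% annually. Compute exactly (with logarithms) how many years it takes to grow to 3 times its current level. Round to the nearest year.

220 years

t = ln(3) / ln(1 + 0.005) = 1.0986 / 0.004988 ≈ 220.25.
≈ 220 years.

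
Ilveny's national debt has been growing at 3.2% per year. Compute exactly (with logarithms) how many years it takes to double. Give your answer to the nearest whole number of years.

22 years

t = ln(2) / ln(1 + 0.032) = 0.6931 / 0.031499 ≈ 22.00.
≈ 22 years.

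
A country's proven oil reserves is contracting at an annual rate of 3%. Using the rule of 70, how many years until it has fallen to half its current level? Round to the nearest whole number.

≈ 23 years

Halving time ≈ 70 / 3 = 23.33 → 23 years.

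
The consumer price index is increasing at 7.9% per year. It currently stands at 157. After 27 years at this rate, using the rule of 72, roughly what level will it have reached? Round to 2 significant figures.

It doubles every 72/7.9 ≈ 9.11 years, so 27 years is 2.96 doublings.
2^2.96 ≈ 7.78; 157 × 7.78 ≈ 1200.

1200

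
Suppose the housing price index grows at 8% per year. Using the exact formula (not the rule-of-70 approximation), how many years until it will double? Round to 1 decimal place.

9.0 years

t = ln(2) / ln(1 + 0.08) = 0.6931 / 0.076961 ≈ 9.01.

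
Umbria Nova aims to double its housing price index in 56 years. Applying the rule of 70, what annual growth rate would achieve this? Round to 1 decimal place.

1.3% a year

70 / 56 ≈ 1.25, so about 1.3% a year.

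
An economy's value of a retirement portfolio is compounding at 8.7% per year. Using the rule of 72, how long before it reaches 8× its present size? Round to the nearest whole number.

around 25 years

One doubling takes 72/8.7 = 8.28 years.
8 = 2^3, so 3 doublings → 25 years.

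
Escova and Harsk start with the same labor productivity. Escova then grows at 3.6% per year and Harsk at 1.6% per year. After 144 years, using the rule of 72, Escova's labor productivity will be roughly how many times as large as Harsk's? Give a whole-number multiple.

around 16 times

Only the 2-point difference matters.
72/2 ≈ 36.00 years per doubling of the ratio; 144 years gives 4.00 doublings, so ≈ 16×.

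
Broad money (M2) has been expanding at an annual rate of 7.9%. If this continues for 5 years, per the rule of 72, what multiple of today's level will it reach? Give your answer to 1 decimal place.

Doubles every ≈ 9.11 years (72/7.9).
5 years is 0.55 doublings; 2^0.55 ≈ 1.5×.

≈ 1.5 times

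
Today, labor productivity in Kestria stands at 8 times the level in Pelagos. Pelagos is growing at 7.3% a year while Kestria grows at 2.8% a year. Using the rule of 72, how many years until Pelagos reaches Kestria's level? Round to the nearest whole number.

The growth-rate gap is 7.3% − 2.8% = 4.5 percentage points.
So the ratio between them halves every 72/4.5 ≈ 16.00 years.
An 8 times gap closes after 3 halvings: 3 × 16.00 ≈ 48 years.

≈ 48 years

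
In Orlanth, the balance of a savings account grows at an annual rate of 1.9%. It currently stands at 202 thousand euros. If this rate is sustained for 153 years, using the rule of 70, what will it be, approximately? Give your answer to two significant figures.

It doubles every 70/1.9 ≈ 36.84 years, so 153 years is 4.15 doublings.
2^4.15 ≈ 17.75; 202 × 17.75 ≈ 3600 thousand euros.

approximately 3600 thousand euros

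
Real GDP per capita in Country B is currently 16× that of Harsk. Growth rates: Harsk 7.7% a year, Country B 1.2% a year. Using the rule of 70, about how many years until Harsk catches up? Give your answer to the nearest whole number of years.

What matters is the difference: 6.5 pp.
Rule of 70 on the gap: the ratio halves every 70/6.5 ≈ 10.77 years.
A 16× gap closes after 4 halvings: 4 × 10.77 ≈ 43 years.

about 43 years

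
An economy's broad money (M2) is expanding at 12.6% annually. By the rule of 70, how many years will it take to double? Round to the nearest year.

At 12.6%, doubling takes about 70/12.6 = 5.56 years.

approximately 6 years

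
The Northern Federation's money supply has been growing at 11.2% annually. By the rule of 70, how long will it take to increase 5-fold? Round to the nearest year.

At 11.2% it doubles every 70/11.2 ≈ 6.25 years.
Reaching 5× takes log₂(5) ≈ 2.32 doublings.
2.32 × 6.25 ≈ 15 years.

15 years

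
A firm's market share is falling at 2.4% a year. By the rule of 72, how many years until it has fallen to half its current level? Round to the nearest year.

approximately 30 years

The rule works in reverse for decay: 72/2.4 ≈ 30.00 years to halve.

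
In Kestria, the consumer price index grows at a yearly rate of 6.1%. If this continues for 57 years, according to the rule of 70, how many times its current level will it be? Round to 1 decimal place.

Doubling time ≈ 70/6.1 = 11.48 years.
57 years / 11.48 ≈ 4.97 doublings → factor 2^4.97 ≈ 31.3.

approximately 31.3 times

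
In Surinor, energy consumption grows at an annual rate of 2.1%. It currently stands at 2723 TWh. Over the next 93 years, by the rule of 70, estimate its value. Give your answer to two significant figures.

19000 TWh

Doubling time ≈ 70/2.1 = 33.33 years.
93 years is 93/33.33 ≈ 2.79 doublings, a factor of 2^2.79 ≈ 6.92.
2723 × 6.92 ≈ 19000 TWh.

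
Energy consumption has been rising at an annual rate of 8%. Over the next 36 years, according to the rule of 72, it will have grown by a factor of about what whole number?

≈ 16 times

Doubling time ≈ 72/8 = 9.00 years.
36/9.00 ≈ 4 doublings, so about 2^4 = 16×.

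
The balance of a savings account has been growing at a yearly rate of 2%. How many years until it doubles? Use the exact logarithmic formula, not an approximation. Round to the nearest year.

t = ln(2) / ln(1 + 0.02) = 0.6931 / 0.019803 ≈ 35.00.
≈ 35 years.

35 years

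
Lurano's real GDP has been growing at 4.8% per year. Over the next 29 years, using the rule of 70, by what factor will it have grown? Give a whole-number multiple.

approximately 4 times

Doubling time ≈ 70/4.8 = 14.58 years.
29/14.58 ≈ 2 doublings, so about 2^2 = 4×.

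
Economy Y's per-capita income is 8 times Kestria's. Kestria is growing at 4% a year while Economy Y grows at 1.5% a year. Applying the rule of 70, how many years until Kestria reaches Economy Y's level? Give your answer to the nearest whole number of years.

Kestria gains on Economy Y at 4% − 1.5% = 2.5 points a year.
At that relative rate the gap halves every 70/2.5 ≈ 28.00 years.
An 8 times gap closes after 3 halvings: 3 × 28.00 ≈ 84 years.

about 84 years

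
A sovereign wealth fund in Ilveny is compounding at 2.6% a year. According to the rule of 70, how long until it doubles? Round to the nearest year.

At 2.6%, doubling takes about 70/2.6 = 26.92 years.

around 27 years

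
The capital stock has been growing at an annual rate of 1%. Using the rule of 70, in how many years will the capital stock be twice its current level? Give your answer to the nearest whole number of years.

Doubling time ≈ 70 / 1 = 70.00 years.

about 70 years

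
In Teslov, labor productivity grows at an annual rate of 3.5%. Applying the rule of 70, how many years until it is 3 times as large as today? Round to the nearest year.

≈ 32 years

At 3.5% it doubles every 70/3.5 ≈ 20.00 years.
3× is log₂ 3 ≈ 1.58 doublings, so ≈ 1.58 × 20.00 = 32 years.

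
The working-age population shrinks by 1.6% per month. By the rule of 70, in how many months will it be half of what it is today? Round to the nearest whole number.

≈ 44 months

Halving time ≈ 70 / 1.6 = 43.75 → 44 months.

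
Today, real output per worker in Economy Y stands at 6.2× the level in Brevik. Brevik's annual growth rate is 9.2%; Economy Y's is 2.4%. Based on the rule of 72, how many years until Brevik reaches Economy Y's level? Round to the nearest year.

about 28 years

The growth-rate gap is 9.2% − 2.4% = 6.8 percentage points.
So the ratio between them halves every 72/6.8 ≈ 10.59 years.
A 6.2× gap takes log₂(6.2) ≈ 2.63 halvings to close: 2.63 × 10.59 ≈ 28 years.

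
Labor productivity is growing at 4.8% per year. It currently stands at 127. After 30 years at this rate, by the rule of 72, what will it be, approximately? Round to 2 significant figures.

≈ 510

Doubling time ≈ 72/4.8 = 15.00 years.
30 years is 30/15.00 ≈ 2.00 doublings, a factor of 2^2.00 ≈ 4.00.
127 × 4.00 ≈ 510.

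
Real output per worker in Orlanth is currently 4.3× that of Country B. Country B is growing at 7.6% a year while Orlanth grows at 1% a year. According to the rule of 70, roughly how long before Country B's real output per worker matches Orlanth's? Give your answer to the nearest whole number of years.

around 22 years

What matters is the difference: 6.6 pp.
Rule of 70 on the gap: the ratio halves every 70/6.6 ≈ 10.61 years.
A 4.3× gap takes log₂(4.3) ≈ 2.10 halvings to close: 2.10 × 10.61 ≈ 22 years.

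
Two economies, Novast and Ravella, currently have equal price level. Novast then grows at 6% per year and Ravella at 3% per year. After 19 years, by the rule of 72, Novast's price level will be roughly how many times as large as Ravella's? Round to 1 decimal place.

Only the 3-point difference matters.
72/3 ≈ 24.00 years per doubling of the ratio; 19 years gives 0.79 doublings, so ≈ 1.7×.

≈ 1.7 times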